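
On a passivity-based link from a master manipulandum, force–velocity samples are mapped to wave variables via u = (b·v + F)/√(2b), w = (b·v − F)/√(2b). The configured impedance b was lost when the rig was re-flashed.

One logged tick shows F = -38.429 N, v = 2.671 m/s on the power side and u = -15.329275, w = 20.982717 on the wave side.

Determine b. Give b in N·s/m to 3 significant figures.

u + w = 5.653442;  u + w = √(2b)·v, so √(2b) = 5.653442/2.671 = 2.116601.
b = (√(2b))²/2 = 4.480001/2 = 2.240000.
(Check via u − w = 2F/√(2b): u − w = -36.311992, 2F/√(2b) = -36.311988.)

b = 2.24 N·s/m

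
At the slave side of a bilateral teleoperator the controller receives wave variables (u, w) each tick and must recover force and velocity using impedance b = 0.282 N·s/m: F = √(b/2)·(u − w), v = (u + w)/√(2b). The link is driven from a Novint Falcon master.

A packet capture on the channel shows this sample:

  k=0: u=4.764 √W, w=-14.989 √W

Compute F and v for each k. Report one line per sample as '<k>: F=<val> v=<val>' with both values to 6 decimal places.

0: F=7.417245 v=-13.615192

k=0: u−w=19.753000, u+w=-10.225000; √(b/2)=0.375500, √(2b)=0.750999; F=0.375500×19.753=7.417245, v=-10.225000/0.750999=-13.615192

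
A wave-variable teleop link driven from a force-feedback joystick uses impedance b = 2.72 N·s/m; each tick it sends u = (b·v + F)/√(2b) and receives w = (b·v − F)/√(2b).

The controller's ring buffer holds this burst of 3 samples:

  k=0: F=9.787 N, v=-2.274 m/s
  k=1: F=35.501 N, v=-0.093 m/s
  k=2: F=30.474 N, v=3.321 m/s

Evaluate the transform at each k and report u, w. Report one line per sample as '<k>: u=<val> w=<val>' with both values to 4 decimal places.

0: u=1.5442 w=-6.8481
1: u=15.1125 w=-15.3294
2: u=16.9385 w=-9.1927

k=0: b·v=2.72×(-2.274)=-6.1853; √(2b)=2.3324; u=(-6.1853+9.787)/2.3324=1.5442, w=(-6.1853−9.787)/2.3324=-6.8481
k=1: b·v=2.72×(-0.093)=-0.2530; √(2b)=2.3324; u=(-0.2530+35.501)/2.3324=15.1125, w=(-0.2530−35.501)/2.3324=-15.3294
k=2: b·v=2.72×3.321=9.0331; √(2b)=2.3324; u=(9.0331+30.474)/2.3324=16.9385, w=(9.0331−30.474)/2.3324=-9.1927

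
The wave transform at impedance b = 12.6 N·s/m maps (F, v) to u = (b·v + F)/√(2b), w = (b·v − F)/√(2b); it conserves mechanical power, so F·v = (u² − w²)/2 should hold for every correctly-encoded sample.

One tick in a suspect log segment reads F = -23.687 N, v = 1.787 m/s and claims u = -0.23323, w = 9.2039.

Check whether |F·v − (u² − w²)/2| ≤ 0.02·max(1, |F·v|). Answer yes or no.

F·v = (-23.687)×1.787 = -42.3287 W.
(u² − w²)/2 = (0.0544 − 84.7118)/2 = -42.3287 W.
|Δ| = 0.0000;  2% of max(1, |F·v|) = 0.8466.

yes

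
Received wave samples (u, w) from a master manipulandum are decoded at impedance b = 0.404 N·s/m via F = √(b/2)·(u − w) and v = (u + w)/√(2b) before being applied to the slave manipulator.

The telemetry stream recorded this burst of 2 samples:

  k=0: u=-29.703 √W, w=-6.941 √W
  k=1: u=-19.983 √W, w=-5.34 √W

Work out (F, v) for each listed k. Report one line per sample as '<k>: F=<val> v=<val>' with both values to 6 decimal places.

k=0: u−w=-22.762000, u+w=-36.644000; √(b/2)=0.449444, √(2b)=0.898888; F=0.449444×(-22.762)=-10.230247, v=-36.644000/0.898888=-40.765915
k=1: u−w=-14.643000, u+w=-25.323000; √(b/2)=0.449444, √(2b)=0.898888; F=0.449444×(-14.643)=-6.581210, v=-25.323000/0.898888=-28.171468

0: F=-10.230247 v=-40.765915
1: F=-6.581210 v=-28.171468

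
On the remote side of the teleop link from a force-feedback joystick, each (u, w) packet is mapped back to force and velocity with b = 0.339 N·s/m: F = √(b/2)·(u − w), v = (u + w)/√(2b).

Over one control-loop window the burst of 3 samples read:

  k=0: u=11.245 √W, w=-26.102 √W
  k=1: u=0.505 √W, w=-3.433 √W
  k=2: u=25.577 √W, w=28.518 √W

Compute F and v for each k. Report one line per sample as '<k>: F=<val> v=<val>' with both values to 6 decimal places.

k=0: u−w=37.347000, u+w=-14.857000; √(b/2)=0.411704, √(2b)=0.823408; F=0.411704×37.347=15.375901, v=-14.857000/0.823408=-18.043313
k=1: u−w=3.938000, u+w=-2.928000; √(b/2)=0.411704, √(2b)=0.823408; F=0.411704×3.938=1.621289, v=-2.928000/0.823408=-3.555955
k=2: u−w=-2.941000, u+w=54.095000; √(b/2)=0.411704, √(2b)=0.823408; F=0.411704×(-2.941)=-1.210821, v=54.095000/0.823408=65.696507

0: F=15.375901 v=-18.043313
1: F=1.621289 v=-3.555955
2: F=-1.210821 v=65.696507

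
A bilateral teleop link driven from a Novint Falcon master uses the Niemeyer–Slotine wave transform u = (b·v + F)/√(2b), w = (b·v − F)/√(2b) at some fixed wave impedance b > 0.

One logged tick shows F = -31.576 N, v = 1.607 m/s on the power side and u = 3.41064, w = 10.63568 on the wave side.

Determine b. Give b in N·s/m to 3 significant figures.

b = 38.2 N·s/m

u + w = 14.0463;  u + w = √(2b)·v, so √(2b) = 14.0463/1.607 = 8.7407.
b = (√(2b))²/2 = 76.4000/2 = 38.2000.
(Check via u − w = 2F/√(2b): u − w = -7.2250, 2F/√(2b) = -7.2250.)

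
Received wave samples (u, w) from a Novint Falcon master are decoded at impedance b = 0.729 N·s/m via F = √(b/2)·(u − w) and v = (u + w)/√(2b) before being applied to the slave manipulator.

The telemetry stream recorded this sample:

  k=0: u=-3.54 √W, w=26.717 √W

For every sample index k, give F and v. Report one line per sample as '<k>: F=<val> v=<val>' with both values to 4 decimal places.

k=0: u−w=-30.2570, u+w=23.1770; √(b/2)=0.6037, √(2b)=1.2075; F=0.6037×(-30.257)=-18.2673, v=23.1770/1.2075=19.1946

0: F=-18.2673 v=19.1946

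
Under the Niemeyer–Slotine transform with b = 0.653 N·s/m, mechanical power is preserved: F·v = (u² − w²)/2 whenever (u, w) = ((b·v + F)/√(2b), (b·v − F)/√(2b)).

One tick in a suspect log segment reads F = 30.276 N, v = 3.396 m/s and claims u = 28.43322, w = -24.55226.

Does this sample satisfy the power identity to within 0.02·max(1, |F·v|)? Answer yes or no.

yes

F·v = 30.276×3.396 = 102.8173 W.
(u² − w²)/2 = (808.4480 − 602.8135)/2 = 102.8173 W.
|Δ| = 0.0000;  2% of max(1, |F·v|) = 2.0563.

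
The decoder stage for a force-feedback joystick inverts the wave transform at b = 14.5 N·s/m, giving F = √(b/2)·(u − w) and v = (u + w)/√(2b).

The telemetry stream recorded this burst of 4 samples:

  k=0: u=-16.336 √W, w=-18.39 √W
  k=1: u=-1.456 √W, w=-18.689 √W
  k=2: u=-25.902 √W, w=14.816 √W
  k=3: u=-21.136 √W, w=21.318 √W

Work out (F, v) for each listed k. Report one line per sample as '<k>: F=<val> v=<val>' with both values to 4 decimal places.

k=0: u−w=2.0540, u+w=-34.7260; √(b/2)=2.6926, √(2b)=5.3852; F=2.6926×2.054=5.5306, v=-34.7260/5.3852=-6.4485
k=1: u−w=17.2330, u+w=-20.1450; √(b/2)=2.6926, √(2b)=5.3852; F=2.6926×17.233=46.4013, v=-20.1450/5.3852=-3.7408
k=2: u−w=-40.7180, u+w=-11.0860; √(b/2)=2.6926, √(2b)=5.3852; F=2.6926×(-40.718)=-109.6366, v=-11.0860/5.3852=-2.0586
k=3: u−w=-42.4540, u+w=0.1820; √(b/2)=2.6926, √(2b)=5.3852; F=2.6926×(-42.454)=-114.3109, v=0.1820/5.3852=0.0338

0: F=5.5306 v=-6.4485
1: F=46.4013 v=-3.7408
2: F=-109.6366 v=-2.0586
3: F=-114.3109 v=0.0338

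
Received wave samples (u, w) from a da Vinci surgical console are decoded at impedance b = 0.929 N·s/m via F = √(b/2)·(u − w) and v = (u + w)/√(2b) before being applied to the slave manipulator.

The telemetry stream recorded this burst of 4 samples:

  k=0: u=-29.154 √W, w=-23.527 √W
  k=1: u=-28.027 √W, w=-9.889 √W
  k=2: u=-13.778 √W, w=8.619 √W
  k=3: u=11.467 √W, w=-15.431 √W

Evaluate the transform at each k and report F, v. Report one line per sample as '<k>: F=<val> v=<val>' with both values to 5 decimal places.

k=0: u−w=-5.62700, u+w=-52.68100; √(b/2)=0.68154, √(2b)=1.36308; F=0.68154×(-5.627)=-3.83504, v=-52.68100/1.36308=-38.64837
k=1: u−w=-18.13800, u+w=-37.91600; √(b/2)=0.68154, √(2b)=1.36308; F=0.68154×(-18.138)=-12.36182, v=-37.91600/1.36308=-27.81632
k=2: u−w=-22.39700, u+w=-5.15900; √(b/2)=0.68154, √(2b)=1.36308; F=0.68154×(-22.397)=-15.26450, v=-5.15900/1.36308=-3.78480
k=3: u−w=26.89800, u+w=-3.96400; √(b/2)=0.68154, √(2b)=1.36308; F=0.68154×26.898=18.33213, v=-3.96400/1.36308=-2.90811

0: F=-3.83504 v=-38.64837
1: F=-12.36182 v=-27.81632
2: F=-15.26450 v=-3.78480
3: F=18.33213 v=-2.90811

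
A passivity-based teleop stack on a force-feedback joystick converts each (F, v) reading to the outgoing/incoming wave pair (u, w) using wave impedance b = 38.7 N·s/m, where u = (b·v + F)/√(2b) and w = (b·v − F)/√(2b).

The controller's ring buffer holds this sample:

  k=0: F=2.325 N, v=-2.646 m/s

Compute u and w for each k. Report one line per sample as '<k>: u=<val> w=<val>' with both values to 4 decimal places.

k=0: b·v=38.7×(-2.646)=-102.4002; √(2b)=8.7977; u=(-102.4002+2.325)/8.7977=-11.3751, w=(-102.4002−2.325)/8.7977=-11.9037

0: u=-11.3751 w=-11.9037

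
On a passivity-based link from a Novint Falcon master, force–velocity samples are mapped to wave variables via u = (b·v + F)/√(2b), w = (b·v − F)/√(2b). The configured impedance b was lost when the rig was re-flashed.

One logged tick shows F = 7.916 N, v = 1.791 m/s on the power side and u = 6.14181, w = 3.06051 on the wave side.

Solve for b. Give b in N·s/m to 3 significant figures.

b = 13.2 N·s/m

u + w = 9.2023;  u + w = √(2b)·v, so √(2b) = 9.2023/1.791 = 5.1381.
b = (√(2b))²/2 = 26.4000/2 = 13.2000.
(Check via u − w = 2F/√(2b): u − w = 3.0813, 2F/√(2b) = 3.0813.)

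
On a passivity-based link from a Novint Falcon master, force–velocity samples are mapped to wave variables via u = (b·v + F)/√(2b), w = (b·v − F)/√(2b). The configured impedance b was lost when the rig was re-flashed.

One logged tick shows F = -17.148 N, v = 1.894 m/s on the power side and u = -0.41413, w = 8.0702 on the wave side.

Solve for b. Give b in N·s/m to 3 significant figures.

u + w = 7.6561;  u + w = √(2b)·v, so √(2b) = 7.6561/1.894 = 4.0423.
b = (√(2b))²/2 = 16.3400/2 = 8.1700.
(Check via u − w = 2F/√(2b): u − w = -8.4843, 2F/√(2b) = -8.4843.)

b = 8.17 N·s/m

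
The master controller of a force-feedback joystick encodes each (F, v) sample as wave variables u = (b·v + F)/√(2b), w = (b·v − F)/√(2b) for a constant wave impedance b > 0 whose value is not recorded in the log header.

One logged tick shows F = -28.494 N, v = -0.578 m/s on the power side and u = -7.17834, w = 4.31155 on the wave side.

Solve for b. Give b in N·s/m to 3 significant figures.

u + w = -2.8668;  u + w = √(2b)·v, so √(2b) = -2.8668/(-0.578) = 4.9598.
b = (√(2b))²/2 = 24.6001/2 = 12.3000.
(Check via u − w = 2F/√(2b): u − w = -11.4899, 2F/√(2b) = -11.4899.)

b = 12.3 N·s/m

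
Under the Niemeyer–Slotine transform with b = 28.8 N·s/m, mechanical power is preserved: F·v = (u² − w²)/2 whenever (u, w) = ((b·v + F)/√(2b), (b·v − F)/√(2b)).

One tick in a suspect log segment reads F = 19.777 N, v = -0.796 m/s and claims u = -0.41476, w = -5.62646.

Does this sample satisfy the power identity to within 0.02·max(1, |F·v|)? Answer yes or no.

F·v = 19.777×(-0.796) = -15.7425 W.
(u² − w²)/2 = (0.1720 − 31.6571)/2 = -15.7425 W.
|Δ| = 0.0000;  2% of max(1, |F·v|) = 0.3148.

yes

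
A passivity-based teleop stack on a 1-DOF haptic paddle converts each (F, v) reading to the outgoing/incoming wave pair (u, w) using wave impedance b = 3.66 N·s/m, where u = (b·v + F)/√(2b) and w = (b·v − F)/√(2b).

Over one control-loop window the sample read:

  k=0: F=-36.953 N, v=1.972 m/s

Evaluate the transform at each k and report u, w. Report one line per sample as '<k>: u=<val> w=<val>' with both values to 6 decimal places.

0: u=-10.990550 w=16.325894

k=0: b·v=3.66×1.972=7.217520; √(2b)=2.705550; u=(7.217520+(-36.953))/2.705550=-10.990550, w=(7.217520−(-36.953))/2.705550=16.325894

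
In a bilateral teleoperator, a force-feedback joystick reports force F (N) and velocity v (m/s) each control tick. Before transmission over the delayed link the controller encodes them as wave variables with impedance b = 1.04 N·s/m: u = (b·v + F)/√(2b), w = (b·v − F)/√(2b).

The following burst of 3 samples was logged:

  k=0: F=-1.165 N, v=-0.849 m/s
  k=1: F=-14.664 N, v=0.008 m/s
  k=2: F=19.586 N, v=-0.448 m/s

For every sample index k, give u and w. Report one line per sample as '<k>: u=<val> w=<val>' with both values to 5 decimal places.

0: u=-1.42000 w=0.19556
1: u=-10.16189 w=10.17342
2: u=13.25739 w=-13.90350

k=0: b·v=1.04×(-0.849)=-0.88296; √(2b)=1.44222; u=(-0.88296+(-1.165))/1.44222=-1.42000, w=(-0.88296−(-1.165))/1.44222=0.19556
k=1: b·v=1.04×0.008=0.00832; √(2b)=1.44222; u=(0.00832+(-14.664))/1.44222=-10.16189, w=(0.00832−(-14.664))/1.44222=10.17342
k=2: b·v=1.04×(-0.448)=-0.46592; √(2b)=1.44222; u=(-0.46592+19.586)/1.44222=13.25739, w=(-0.46592−19.586)/1.44222=-13.90350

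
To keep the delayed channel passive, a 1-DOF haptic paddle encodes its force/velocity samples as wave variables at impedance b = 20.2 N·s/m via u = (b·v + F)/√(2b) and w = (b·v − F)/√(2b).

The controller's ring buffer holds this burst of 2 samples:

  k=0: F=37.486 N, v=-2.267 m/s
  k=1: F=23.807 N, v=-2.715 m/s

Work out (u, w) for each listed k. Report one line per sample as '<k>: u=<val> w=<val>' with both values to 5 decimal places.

0: u=-1.30700 w=-13.10228
1: u=-4.88287 w=-12.37394

k=0: b·v=20.2×(-2.267)=-45.79340; √(2b)=6.35610; u=(-45.79340+37.486)/6.35610=-1.30700, w=(-45.79340−37.486)/6.35610=-13.10228
k=1: b·v=20.2×(-2.715)=-54.84300; √(2b)=6.35610; u=(-54.84300+23.807)/6.35610=-4.88287, w=(-54.84300−23.807)/6.35610=-12.37394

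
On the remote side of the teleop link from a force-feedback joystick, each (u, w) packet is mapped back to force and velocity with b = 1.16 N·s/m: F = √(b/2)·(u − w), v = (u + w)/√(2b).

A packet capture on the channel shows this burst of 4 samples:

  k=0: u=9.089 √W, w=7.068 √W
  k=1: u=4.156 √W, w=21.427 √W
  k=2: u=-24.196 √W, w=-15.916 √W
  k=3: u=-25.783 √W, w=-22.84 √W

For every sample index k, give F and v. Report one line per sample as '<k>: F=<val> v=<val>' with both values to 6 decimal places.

0: F=1.539148 v=10.607590
1: F=-13.153202 v=16.796062
2: F=-6.305860 v=-26.334818
3: F=-2.241322 v=-31.922563

k=0: u−w=2.021000, u+w=16.157000; √(b/2)=0.761577, √(2b)=1.523155; F=0.761577×2.021=1.539148, v=16.157000/1.523155=10.607590
k=1: u−w=-17.271000, u+w=25.583000; √(b/2)=0.761577, √(2b)=1.523155; F=0.761577×(-17.271)=-13.153202, v=25.583000/1.523155=16.796062
k=2: u−w=-8.280000, u+w=-40.112000; √(b/2)=0.761577, √(2b)=1.523155; F=0.761577×(-8.28)=-6.305860, v=-40.112000/1.523155=-26.334818
k=3: u−w=-2.943000, u+w=-48.623000; √(b/2)=0.761577, √(2b)=1.523155; F=0.761577×(-2.943)=-2.241322, v=-48.623000/1.523155=-31.922563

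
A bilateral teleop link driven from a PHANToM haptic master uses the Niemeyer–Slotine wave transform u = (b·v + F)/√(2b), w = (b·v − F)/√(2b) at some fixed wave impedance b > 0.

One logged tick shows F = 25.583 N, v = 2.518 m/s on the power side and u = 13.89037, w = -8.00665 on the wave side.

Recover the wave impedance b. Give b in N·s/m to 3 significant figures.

b = 2.73 N·s/m

u + w = 5.8837;  u + w = √(2b)·v, so √(2b) = 5.8837/2.518 = 2.3367.
b = (√(2b))²/2 = 5.4600/2 = 2.7300.
(Check via u − w = 2F/√(2b): u − w = 21.8970, 2F/√(2b) = 21.8970.)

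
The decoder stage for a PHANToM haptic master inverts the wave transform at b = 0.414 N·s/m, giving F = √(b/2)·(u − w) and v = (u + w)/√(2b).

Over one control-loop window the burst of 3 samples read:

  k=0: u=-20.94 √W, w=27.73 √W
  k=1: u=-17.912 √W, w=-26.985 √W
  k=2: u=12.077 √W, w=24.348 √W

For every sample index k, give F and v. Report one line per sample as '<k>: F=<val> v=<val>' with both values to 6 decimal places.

k=0: u−w=-48.670000, u+w=6.790000; √(b/2)=0.454973, √(2b)=0.909945; F=0.454973×(-48.67)=-22.143513, v=6.790000/0.909945=7.461989
k=1: u−w=9.073000, u+w=-44.897000; √(b/2)=0.454973, √(2b)=0.909945; F=0.454973×9.073=4.127966, v=-44.897000/0.909945=-49.340342
k=2: u−w=-12.271000, u+w=36.425000; √(b/2)=0.454973, √(2b)=0.909945; F=0.454973×(-12.271)=-5.582968, v=36.425000/0.909945=40.029890

0: F=-22.143513 v=7.461989
1: F=4.127966 v=-49.340342
2: F=-5.582968 v=40.029890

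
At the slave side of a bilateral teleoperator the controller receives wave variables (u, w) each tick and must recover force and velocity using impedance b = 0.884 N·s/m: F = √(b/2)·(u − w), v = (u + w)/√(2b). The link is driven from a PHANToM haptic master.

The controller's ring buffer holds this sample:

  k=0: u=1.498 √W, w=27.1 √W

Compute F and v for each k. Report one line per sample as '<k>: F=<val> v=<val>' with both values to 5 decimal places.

k=0: u−w=-25.60200, u+w=28.59800; √(b/2)=0.66483, √(2b)=1.32966; F=0.66483×(-25.602)=-17.02100, v=28.59800/1.32966=21.50773

0: F=-17.02100 v=21.50773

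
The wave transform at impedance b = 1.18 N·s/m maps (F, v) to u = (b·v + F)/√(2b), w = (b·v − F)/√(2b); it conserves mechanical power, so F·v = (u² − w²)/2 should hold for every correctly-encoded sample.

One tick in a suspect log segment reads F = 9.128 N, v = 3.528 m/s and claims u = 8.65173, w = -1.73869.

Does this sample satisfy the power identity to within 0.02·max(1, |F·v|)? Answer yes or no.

no

F·v = 9.128×3.528 = 32.2036 W.
(u² − w²)/2 = (74.8524 − 3.0230)/2 = 35.9147 W.
|Δ| = 3.7111;  2% of max(1, |F·v|) = 0.6441.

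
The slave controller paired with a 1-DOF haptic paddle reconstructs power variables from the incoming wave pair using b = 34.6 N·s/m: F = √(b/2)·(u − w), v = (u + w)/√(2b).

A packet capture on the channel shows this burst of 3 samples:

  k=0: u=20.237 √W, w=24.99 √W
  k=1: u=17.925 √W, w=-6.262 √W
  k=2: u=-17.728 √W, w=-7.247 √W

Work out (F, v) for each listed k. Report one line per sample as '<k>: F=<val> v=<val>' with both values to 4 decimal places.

k=0: u−w=-4.7530, u+w=45.2270; √(b/2)=4.1593, √(2b)=8.3187; F=4.1593×(-4.753)=-19.7693, v=45.2270/8.3187=5.4368
k=1: u−w=24.1870, u+w=11.6630; √(b/2)=4.1593, √(2b)=8.3187; F=4.1593×24.187=100.6016, v=11.6630/8.3187=1.4020
k=2: u−w=-10.4810, u+w=-24.9750; √(b/2)=4.1593, √(2b)=8.3187; F=4.1593×(-10.481)=-43.5939, v=-24.9750/8.3187=-3.0023

0: F=-19.7693 v=5.4368
1: F=100.6016 v=1.4020
2: F=-43.5939 v=-3.0023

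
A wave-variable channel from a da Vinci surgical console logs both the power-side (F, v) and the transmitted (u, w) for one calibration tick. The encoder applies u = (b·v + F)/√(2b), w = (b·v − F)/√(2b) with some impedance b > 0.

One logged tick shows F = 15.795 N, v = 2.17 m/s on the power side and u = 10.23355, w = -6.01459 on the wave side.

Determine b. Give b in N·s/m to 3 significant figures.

u + w = 4.2190;  u + w = √(2b)·v, so √(2b) = 4.2190/2.17 = 1.9442.
b = (√(2b))²/2 = 3.7800/2 = 1.8900.
(Check via u − w = 2F/√(2b): u − w = 16.2481, 2F/√(2b) = 16.2482.)

b = 1.89 N·s/m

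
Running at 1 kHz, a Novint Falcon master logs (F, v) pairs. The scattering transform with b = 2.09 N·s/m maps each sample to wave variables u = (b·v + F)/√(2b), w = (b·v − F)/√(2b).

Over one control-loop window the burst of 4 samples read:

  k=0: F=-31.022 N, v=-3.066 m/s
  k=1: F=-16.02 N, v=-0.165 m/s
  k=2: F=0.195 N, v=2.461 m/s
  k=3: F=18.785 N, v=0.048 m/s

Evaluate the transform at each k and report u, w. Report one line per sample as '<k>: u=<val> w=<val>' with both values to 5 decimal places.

k=0: b·v=2.09×(-3.066)=-6.40794; √(2b)=2.04450; u=(-6.40794+(-31.022))/2.04450=-18.30758, w=(-6.40794−(-31.022))/2.04450=12.03913
k=1: b·v=2.09×(-0.165)=-0.34485; √(2b)=2.04450; u=(-0.34485+(-16.02))/2.04450=-8.00431, w=(-0.34485−(-16.02))/2.04450=7.66697
k=2: b·v=2.09×2.461=5.14349; √(2b)=2.04450; u=(5.14349+0.195)/2.04450=2.61114, w=(5.14349−0.195)/2.04450=2.42039
k=3: b·v=2.09×0.048=0.10032; √(2b)=2.04450; u=(0.10032+18.785)/2.04450=9.23711, w=(0.10032−18.785)/2.04450=-9.13898

0: u=-18.30758 w=12.03913
1: u=-8.00431 w=7.66697
2: u=2.61114 w=2.42039
3: u=9.23711 w=-9.13898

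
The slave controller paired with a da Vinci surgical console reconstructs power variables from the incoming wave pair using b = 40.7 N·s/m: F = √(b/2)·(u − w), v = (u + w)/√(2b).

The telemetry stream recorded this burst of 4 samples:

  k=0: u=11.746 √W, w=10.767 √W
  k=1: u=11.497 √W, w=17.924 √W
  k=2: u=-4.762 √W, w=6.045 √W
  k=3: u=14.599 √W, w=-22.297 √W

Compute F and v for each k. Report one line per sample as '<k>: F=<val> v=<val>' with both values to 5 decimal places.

k=0: u−w=0.97900, u+w=22.51300; √(b/2)=4.51110, √(2b)=9.02219; F=4.51110×0.979=4.41636, v=22.51300/9.02219=2.49529
k=1: u−w=-6.42700, u+w=29.42100; √(b/2)=4.51110, √(2b)=9.02219; F=4.51110×(-6.427)=-28.99282, v=29.42100/9.02219=3.26096
k=2: u−w=-10.80700, u+w=1.28300; √(b/2)=4.51110, √(2b)=9.02219; F=4.51110×(-10.807)=-48.75143, v=1.28300/9.02219=0.14220
k=3: u−w=36.89600, u+w=-7.69800; √(b/2)=4.51110, √(2b)=9.02219; F=4.51110×36.896=166.44145, v=-7.69800/9.02219=-0.85323

0: F=4.41636 v=2.49529
1: F=-28.99282 v=3.26096
2: F=-48.75143 v=0.14220
3: F=166.44145 v=-0.85323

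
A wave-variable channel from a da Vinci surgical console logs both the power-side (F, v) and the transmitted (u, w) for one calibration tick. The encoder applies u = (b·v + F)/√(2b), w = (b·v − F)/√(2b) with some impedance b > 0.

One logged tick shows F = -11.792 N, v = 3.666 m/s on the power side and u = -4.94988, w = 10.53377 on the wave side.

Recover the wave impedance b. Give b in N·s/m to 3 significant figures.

b = 1.16 N·s/m

u + w = 5.58389;  u + w = √(2b)·v, so √(2b) = 5.58389/3.666 = 1.52316.
b = (√(2b))²/2 = 2.32000/2 = 1.16000.
(Check via u − w = 2F/√(2b): u − w = -15.48365, 2F/√(2b) = -15.48364.)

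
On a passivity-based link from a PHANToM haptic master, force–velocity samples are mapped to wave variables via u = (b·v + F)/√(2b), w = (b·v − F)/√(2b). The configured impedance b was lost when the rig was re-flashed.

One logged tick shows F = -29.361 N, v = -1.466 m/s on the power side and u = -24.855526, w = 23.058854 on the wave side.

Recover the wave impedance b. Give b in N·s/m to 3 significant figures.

u + w = -1.796672;  u + w = √(2b)·v, so √(2b) = -1.796672/(-1.466) = 1.225561.
b = (√(2b))²/2 = 1.501999/2 = 0.751000.
(Check via u − w = 2F/√(2b): u − w = -47.914380, 2F/√(2b) = -47.914395.)

b = 0.751 N·s/m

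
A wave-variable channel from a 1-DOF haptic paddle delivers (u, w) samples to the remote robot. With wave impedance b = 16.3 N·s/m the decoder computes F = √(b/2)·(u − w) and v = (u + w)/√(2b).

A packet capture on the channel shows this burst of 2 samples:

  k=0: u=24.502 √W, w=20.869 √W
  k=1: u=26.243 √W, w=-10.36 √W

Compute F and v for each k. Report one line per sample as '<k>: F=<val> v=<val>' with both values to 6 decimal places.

0: F=10.371563 v=7.946384
1: F=104.494994 v=2.781786

k=0: u−w=3.633000, u+w=45.371000; √(b/2)=2.854820, √(2b)=5.709641; F=2.854820×3.633=10.371563, v=45.371000/5.709641=7.946384
k=1: u−w=36.603000, u+w=15.883000; √(b/2)=2.854820, √(2b)=5.709641; F=2.854820×36.603=104.494994, v=15.883000/5.709641=2.781786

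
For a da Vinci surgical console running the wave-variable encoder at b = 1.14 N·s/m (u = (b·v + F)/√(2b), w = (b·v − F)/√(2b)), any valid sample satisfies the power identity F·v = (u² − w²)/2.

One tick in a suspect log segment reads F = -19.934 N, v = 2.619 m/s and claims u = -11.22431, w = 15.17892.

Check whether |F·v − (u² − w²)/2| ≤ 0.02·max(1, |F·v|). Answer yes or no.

F·v = (-19.934)×2.619 = -52.2071 W.
(u² − w²)/2 = (125.9851 − 230.3996)/2 = -52.2072 W.
|Δ| = 0.0001;  2% of max(1, |F·v|) = 1.0441.

yes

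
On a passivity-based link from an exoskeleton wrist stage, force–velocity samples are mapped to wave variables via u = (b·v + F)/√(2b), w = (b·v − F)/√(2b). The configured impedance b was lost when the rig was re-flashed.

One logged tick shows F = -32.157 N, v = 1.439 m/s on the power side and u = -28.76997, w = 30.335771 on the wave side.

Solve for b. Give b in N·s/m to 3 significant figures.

b = 0.592 N·s/m

u + w = 1.565801;  u + w = √(2b)·v, so √(2b) = 1.565801/1.439 = 1.088117.
b = (√(2b))²/2 = 1.184000/2 = 0.592000.
(Check via u − w = 2F/√(2b): u − w = -59.105741, 2F/√(2b) = -59.105752.)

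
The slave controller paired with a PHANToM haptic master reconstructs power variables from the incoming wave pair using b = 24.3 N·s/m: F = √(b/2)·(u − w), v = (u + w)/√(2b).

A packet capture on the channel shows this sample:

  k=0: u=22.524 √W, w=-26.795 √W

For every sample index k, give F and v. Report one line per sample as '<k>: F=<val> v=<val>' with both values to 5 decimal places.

k=0: u−w=49.31900, u+w=-4.27100; √(b/2)=3.48569, √(2b)=6.97137; F=3.48569×49.319=171.91050, v=-4.27100/6.97137=-0.61265

0: F=171.91050 v=-0.61265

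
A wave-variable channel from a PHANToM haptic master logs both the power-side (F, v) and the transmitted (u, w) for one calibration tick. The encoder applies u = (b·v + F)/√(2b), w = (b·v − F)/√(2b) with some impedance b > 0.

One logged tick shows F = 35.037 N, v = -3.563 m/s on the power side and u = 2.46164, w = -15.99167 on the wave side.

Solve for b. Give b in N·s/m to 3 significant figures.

b = 7.21 N·s/m

u + w = -13.5300;  u + w = √(2b)·v, so √(2b) = -13.5300/(-3.563) = 3.7974.
b = (√(2b))²/2 = 14.4200/2 = 7.2100.
(Check via u − w = 2F/√(2b): u − w = 18.4533, 2F/√(2b) = 18.4533.)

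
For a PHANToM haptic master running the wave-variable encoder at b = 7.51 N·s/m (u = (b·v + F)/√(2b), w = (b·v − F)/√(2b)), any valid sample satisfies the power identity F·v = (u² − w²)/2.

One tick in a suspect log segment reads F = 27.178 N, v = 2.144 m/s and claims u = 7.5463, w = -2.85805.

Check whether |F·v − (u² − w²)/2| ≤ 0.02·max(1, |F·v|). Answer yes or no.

F·v = 27.178×2.144 = 58.2696 W.
(u² − w²)/2 = (56.9466 − 8.1684)/2 = 24.3891 W.
|Δ| = 33.8805;  2% of max(1, |F·v|) = 1.1654.

no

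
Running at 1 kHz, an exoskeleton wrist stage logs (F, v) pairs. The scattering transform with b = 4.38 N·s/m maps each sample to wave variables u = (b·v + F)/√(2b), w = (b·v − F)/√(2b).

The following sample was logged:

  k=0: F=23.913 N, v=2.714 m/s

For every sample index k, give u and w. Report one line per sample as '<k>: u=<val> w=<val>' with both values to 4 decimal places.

0: u=12.0958 w=-4.0631

k=0: b·v=4.38×2.714=11.8873; √(2b)=2.9597; u=(11.8873+23.913)/2.9597=12.0958, w=(11.8873−23.913)/2.9597=-4.0631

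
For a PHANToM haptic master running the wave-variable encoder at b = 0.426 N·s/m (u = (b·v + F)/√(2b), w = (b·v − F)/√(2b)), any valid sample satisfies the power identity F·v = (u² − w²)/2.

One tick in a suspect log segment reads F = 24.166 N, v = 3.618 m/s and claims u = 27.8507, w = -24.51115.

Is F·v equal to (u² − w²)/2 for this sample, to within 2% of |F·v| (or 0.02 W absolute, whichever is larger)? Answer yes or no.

yes

F·v = 24.166×3.618 = 87.43259 W.
(u² − w²)/2 = (775.66149 − 600.79647)/2 = 87.43251 W.
|Δ| = 0.00008;  2% of max(1, |F·v|) = 1.74865.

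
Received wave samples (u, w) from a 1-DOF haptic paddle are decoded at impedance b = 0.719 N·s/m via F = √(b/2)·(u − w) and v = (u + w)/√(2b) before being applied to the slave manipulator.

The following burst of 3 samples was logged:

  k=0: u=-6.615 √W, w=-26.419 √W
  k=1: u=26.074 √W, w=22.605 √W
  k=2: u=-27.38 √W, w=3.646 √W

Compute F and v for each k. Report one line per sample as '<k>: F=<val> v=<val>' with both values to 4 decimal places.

0: F=11.8741 v=-27.5475
1: F=2.0800 v=40.5940
2: F=-18.6027 v=-19.7921

k=0: u−w=19.8040, u+w=-33.0340; √(b/2)=0.5996, √(2b)=1.1992; F=0.5996×19.804=11.8741, v=-33.0340/1.1992=-27.5475
k=1: u−w=3.4690, u+w=48.6790; √(b/2)=0.5996, √(2b)=1.1992; F=0.5996×3.469=2.0800, v=48.6790/1.1992=40.5940
k=2: u−w=-31.0260, u+w=-23.7340; √(b/2)=0.5996, √(2b)=1.1992; F=0.5996×(-31.026)=-18.6027, v=-23.7340/1.1992=-19.7921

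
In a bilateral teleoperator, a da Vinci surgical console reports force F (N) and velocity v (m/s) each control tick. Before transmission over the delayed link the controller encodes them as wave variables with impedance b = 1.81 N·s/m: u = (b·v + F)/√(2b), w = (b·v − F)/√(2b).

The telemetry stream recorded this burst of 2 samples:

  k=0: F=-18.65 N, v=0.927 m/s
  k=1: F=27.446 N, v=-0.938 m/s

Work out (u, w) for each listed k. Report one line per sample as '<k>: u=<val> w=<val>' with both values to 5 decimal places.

0: u=-8.92035 w=10.68409
1: u=13.53296 w=-15.31763

k=0: b·v=1.81×0.927=1.67787; √(2b)=1.90263; u=(1.67787+(-18.65))/1.90263=-8.92035, w=(1.67787−(-18.65))/1.90263=10.68409
k=1: b·v=1.81×(-0.938)=-1.69778; √(2b)=1.90263; u=(-1.69778+27.446)/1.90263=13.53296, w=(-1.69778−27.446)/1.90263=-15.31763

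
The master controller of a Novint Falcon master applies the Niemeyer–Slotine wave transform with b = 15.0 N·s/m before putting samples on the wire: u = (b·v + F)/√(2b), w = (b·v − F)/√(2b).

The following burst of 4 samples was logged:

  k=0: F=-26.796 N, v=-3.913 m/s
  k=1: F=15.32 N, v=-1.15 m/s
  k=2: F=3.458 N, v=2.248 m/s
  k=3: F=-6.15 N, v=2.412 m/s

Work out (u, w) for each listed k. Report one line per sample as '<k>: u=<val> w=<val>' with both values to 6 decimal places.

0: u=-15.608450 w=-5.823934
1: u=-0.352368 w=-5.946441
2: u=6.787743 w=5.525060
3: u=5.482703 w=7.728365

k=0: b·v=15.0×(-3.913)=-58.695000; √(2b)=5.477226; u=(-58.695000+(-26.796))/5.477226=-15.608450, w=(-58.695000−(-26.796))/5.477226=-5.823934
k=1: b·v=15.0×(-1.15)=-17.250000; √(2b)=5.477226; u=(-17.250000+15.32)/5.477226=-0.352368, w=(-17.250000−15.32)/5.477226=-5.946441
k=2: b·v=15.0×2.248=33.720000; √(2b)=5.477226; u=(33.720000+3.458)/5.477226=6.787743, w=(33.720000−3.458)/5.477226=5.525060
k=3: b·v=15.0×2.412=36.180000; √(2b)=5.477226; u=(36.180000+(-6.15))/5.477226=5.482703, w=(36.180000−(-6.15))/5.477226=7.728365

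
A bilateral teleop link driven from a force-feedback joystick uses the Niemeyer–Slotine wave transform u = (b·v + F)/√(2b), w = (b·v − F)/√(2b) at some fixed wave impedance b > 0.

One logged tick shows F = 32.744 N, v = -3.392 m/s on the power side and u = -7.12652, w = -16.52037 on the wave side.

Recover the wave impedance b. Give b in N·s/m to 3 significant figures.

u + w = -23.64689;  u + w = √(2b)·v, so √(2b) = -23.64689/(-3.392) = 6.97137.
b = (√(2b))²/2 = 48.60001/2 = 24.30001.
(Check via u − w = 2F/√(2b): u − w = 9.39385, 2F/√(2b) = 9.39385.)

b = 24.3 N·s/m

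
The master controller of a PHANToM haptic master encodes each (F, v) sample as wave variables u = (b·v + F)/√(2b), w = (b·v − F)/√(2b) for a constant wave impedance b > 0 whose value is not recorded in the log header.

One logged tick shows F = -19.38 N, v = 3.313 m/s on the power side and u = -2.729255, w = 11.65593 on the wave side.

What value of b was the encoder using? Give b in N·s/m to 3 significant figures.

b = 3.63 N·s/m

u + w = 8.926675;  u + w = √(2b)·v, so √(2b) = 8.926675/3.313 = 2.694439.
b = (√(2b))²/2 = 7.259999/2 = 3.630000.
(Check via u − w = 2F/√(2b): u − w = -14.385185, 2F/√(2b) = -14.385186.)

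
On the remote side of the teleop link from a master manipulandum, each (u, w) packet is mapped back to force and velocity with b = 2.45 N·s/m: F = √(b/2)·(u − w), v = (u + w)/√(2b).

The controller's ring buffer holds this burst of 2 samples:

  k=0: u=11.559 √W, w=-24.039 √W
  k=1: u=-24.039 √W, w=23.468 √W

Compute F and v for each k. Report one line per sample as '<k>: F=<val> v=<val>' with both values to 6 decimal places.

k=0: u−w=35.598000, u+w=-12.480000; √(b/2)=1.106797, √(2b)=2.213594; F=1.106797×35.598=39.399766, v=-12.480000/2.213594=-5.637889
k=1: u−w=-47.507000, u+w=-0.571000; √(b/2)=1.106797, √(2b)=2.213594; F=1.106797×(-47.507)=-52.580614, v=-0.571000/2.213594=-0.257952

0: F=39.399766 v=-5.637889
1: F=-52.580614 v=-0.257952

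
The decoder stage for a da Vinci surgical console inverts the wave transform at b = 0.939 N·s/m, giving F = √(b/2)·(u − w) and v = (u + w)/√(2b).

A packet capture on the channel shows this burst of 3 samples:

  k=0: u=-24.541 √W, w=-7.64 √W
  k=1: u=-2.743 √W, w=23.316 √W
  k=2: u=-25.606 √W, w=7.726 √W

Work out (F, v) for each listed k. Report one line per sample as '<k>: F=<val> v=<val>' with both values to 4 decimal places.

k=0: u−w=-16.9010, u+w=-32.1810; √(b/2)=0.6852, √(2b)=1.3704; F=0.6852×(-16.901)=-11.5806, v=-32.1810/1.3704=-23.4829
k=1: u−w=-26.0590, u+w=20.5730; √(b/2)=0.6852, √(2b)=1.3704; F=0.6852×(-26.059)=-17.8556, v=20.5730/1.3704=15.0124
k=2: u−w=-33.3320, u+w=-17.8800; √(b/2)=0.6852, √(2b)=1.3704; F=0.6852×(-33.332)=-22.8391, v=-17.8800/1.3704=-13.0473

0: F=-11.5806 v=-23.4829
1: F=-17.8556 v=15.0124
2: F=-22.8391 v=-13.0473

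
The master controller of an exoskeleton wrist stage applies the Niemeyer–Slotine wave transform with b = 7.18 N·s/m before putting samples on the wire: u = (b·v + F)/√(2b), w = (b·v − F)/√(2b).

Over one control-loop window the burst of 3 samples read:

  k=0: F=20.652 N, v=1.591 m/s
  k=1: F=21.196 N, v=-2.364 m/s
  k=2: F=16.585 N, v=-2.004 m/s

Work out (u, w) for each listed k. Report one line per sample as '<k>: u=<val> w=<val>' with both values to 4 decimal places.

0: u=8.4644 w=-2.4353
1: u=1.1143 w=-10.0726
2: u=0.5796 w=-8.1737

k=0: b·v=7.18×1.591=11.4234; √(2b)=3.7895; u=(11.4234+20.652)/3.7895=8.4644, w=(11.4234−20.652)/3.7895=-2.4353
k=1: b·v=7.18×(-2.364)=-16.9735; √(2b)=3.7895; u=(-16.9735+21.196)/3.7895=1.1143, w=(-16.9735−21.196)/3.7895=-10.0726
k=2: b·v=7.18×(-2.004)=-14.3887; √(2b)=3.7895; u=(-14.3887+16.585)/3.7895=0.5796, w=(-14.3887−16.585)/3.7895=-8.1737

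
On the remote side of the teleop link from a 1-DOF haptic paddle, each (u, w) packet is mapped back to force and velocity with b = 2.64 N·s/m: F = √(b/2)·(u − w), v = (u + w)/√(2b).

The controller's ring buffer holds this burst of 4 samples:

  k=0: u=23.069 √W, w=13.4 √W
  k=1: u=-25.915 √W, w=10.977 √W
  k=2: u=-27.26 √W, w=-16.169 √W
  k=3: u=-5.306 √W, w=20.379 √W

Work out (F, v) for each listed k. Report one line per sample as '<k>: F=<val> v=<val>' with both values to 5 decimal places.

0: F=11.10884 v=15.87110
1: F=-42.38568 v=-6.50093
2: F=-12.74259 v=-18.90005
3: F=-29.50982 v=6.55968

k=0: u−w=9.66900, u+w=36.46900; √(b/2)=1.14891, √(2b)=2.29783; F=1.14891×9.669=11.10884, v=36.46900/2.29783=15.87110
k=1: u−w=-36.89200, u+w=-14.93800; √(b/2)=1.14891, √(2b)=2.29783; F=1.14891×(-36.892)=-42.38568, v=-14.93800/2.29783=-6.50093
k=2: u−w=-11.09100, u+w=-43.42900; √(b/2)=1.14891, √(2b)=2.29783; F=1.14891×(-11.091)=-12.74259, v=-43.42900/2.29783=-18.90005
k=3: u−w=-25.68500, u+w=15.07300; √(b/2)=1.14891, √(2b)=2.29783; F=1.14891×(-25.685)=-29.50982, v=15.07300/2.29783=6.55968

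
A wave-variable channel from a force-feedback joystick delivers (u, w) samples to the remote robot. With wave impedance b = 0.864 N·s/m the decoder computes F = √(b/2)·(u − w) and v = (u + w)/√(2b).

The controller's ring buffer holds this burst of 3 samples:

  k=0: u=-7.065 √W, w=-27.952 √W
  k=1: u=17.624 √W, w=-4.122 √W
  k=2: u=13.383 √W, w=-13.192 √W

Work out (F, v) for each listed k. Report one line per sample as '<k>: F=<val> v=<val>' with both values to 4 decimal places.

0: F=13.7283 v=-26.6383
1: F=14.2929 v=10.2713
2: F=17.4669 v=0.1453

k=0: u−w=20.8870, u+w=-35.0170; √(b/2)=0.6573, √(2b)=1.3145; F=0.6573×20.887=13.7283, v=-35.0170/1.3145=-26.6383
k=1: u−w=21.7460, u+w=13.5020; √(b/2)=0.6573, √(2b)=1.3145; F=0.6573×21.746=14.2929, v=13.5020/1.3145=10.2713
k=2: u−w=26.5750, u+w=0.1910; √(b/2)=0.6573, √(2b)=1.3145; F=0.6573×26.575=17.4669, v=0.1910/1.3145=0.1453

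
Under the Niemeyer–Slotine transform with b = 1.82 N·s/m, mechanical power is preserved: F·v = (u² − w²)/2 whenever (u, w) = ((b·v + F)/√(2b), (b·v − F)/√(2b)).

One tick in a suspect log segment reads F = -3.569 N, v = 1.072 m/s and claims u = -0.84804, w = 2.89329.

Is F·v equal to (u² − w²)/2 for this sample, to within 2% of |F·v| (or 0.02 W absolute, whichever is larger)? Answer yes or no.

yes

F·v = (-3.569)×1.072 = -3.82597 W.
(u² − w²)/2 = (0.71917 − 8.37113)/2 = -3.82598 W.
|Δ| = 0.00001;  2% of max(1, |F·v|) = 0.07652.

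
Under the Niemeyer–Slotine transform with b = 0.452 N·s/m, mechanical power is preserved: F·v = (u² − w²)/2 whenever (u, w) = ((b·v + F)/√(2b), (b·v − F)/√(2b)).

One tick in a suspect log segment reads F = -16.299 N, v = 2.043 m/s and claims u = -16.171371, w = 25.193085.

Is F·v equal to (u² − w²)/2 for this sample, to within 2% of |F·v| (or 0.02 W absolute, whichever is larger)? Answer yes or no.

no

F·v = (-16.299)×2.043 = -33.298857 W.
(u² − w²)/2 = (261.513240 − 634.691532)/2 = -186.589146 W.
|Δ| = 153.290289;  2% of max(1, |F·v|) = 0.665977.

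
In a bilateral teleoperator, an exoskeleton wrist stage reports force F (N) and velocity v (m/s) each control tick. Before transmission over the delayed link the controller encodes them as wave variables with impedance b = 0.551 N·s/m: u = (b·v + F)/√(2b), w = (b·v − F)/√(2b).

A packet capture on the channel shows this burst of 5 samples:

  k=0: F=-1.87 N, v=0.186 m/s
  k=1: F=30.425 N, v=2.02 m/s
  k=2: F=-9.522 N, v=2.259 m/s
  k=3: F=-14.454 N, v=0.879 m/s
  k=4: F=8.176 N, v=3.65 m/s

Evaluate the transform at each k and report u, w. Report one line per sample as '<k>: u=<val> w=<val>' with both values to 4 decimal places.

k=0: b·v=0.551×0.186=0.1025; √(2b)=1.0498; u=(0.1025+(-1.87))/1.0498=-1.6837, w=(0.1025−(-1.87))/1.0498=1.8790
k=1: b·v=0.551×2.02=1.1130; √(2b)=1.0498; u=(1.1130+30.425)/1.0498=30.0430, w=(1.1130−30.425)/1.0498=-27.9225
k=2: b·v=0.551×2.259=1.2447; √(2b)=1.0498; u=(1.2447+(-9.522))/1.0498=-7.8849, w=(1.2447−(-9.522))/1.0498=10.2563
k=3: b·v=0.551×0.879=0.4843; √(2b)=1.0498; u=(0.4843+(-14.454))/1.0498=-13.3075, w=(0.4843−(-14.454))/1.0498=14.2302
k=4: b·v=0.551×3.65=2.0112; √(2b)=1.0498; u=(2.0112+8.176)/1.0498=9.7042, w=(2.0112−8.176)/1.0498=-5.8726

0: u=-1.6837 w=1.8790
1: u=30.0430 w=-27.9225
2: u=-7.8849 w=10.2563
3: u=-13.3075 w=14.2302
4: u=9.7042 w=-5.8726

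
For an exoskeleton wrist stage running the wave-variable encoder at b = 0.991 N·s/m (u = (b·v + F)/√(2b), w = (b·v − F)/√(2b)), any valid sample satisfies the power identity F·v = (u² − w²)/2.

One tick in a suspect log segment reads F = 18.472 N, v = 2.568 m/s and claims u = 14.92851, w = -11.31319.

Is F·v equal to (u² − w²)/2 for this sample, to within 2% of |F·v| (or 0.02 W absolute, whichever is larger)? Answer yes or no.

F·v = 18.472×2.568 = 47.43610 W.
(u² − w²)/2 = (222.86041 − 127.98827)/2 = 47.43607 W.
|Δ| = 0.00002;  2% of max(1, |F·v|) = 0.94872.

yes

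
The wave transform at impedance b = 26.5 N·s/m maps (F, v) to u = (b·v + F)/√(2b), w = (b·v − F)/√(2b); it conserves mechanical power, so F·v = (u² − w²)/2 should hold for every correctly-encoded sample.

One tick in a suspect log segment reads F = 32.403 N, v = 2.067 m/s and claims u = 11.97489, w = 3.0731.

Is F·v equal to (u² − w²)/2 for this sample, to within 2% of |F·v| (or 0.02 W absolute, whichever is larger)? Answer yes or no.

F·v = 32.403×2.067 = 66.9770 W.
(u² − w²)/2 = (143.3980 − 9.4439)/2 = 66.9770 W.
|Δ| = 0.0000;  2% of max(1, |F·v|) = 1.3395.

yes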